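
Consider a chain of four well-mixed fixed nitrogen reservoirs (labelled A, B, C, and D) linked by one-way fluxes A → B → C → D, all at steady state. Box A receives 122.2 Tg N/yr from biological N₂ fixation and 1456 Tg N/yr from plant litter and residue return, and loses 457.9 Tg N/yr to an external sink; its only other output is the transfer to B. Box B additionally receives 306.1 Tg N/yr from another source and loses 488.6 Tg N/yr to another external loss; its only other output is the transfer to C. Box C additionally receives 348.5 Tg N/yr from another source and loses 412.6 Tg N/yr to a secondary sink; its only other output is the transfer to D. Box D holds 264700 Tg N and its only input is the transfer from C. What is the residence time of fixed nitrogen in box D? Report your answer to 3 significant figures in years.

Box A: F(A→B) = (122.2 + 1456) − 457.9 = 1120.3 Tg N/yr.
Box B: F(B→C) = (1120.3 + 306.1) − 488.6 = 937.80 Tg N/yr.
Box C: F(C→D) = (937.80 + 348.5) − 412.6 = 873.70 Tg N/yr.
Box D throughput = its input = 873.70 Tg N/yr; τ = 264700 / 873.70 = 303.0 yr.

303 yr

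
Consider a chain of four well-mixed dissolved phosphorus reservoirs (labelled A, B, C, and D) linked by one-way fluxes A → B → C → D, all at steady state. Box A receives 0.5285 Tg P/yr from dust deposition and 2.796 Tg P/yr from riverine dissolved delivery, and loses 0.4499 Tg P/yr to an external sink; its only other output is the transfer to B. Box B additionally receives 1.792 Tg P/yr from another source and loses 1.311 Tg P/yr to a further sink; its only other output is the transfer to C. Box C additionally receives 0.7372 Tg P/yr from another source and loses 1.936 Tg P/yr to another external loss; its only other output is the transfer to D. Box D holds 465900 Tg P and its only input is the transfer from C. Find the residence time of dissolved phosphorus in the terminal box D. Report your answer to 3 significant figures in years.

Box A: F(A→B) = (0.5285 + 2.796) − 0.4499 = 2.8746 Tg P/yr.
Box B: F(B→C) = (2.8746 + 1.792) − 1.311 = 3.3556 Tg P/yr.
Box C: F(C→D) = (3.3556 + 0.7372) − 1.936 = 2.1568 Tg P/yr.
Box D throughput = its input = 2.1568 Tg P/yr; τ = 465900 / 2.1568 = 216000 yr.

216000 yr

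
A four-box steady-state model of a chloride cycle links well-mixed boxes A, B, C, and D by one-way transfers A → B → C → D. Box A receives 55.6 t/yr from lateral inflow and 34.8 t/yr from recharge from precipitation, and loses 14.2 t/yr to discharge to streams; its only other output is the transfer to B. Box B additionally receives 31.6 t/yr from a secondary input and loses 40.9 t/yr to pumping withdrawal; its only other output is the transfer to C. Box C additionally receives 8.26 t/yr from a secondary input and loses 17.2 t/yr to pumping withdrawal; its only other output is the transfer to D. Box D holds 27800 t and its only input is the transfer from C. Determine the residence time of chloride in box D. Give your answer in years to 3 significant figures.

480 yr

Box A: F(A→B) = (55.6 + 34.8) − 14.2 = 76.200 t/yr.
Box B: F(B→C) = (76.200 + 31.6) − 40.9 = 66.900 t/yr.
Box C: F(C→D) = (66.900 + 8.26) − 17.2 = 57.960 t/yr.
Box D throughput = its input = 57.960 t/yr; τ = 27800 / 57.960 = 479.6 yr.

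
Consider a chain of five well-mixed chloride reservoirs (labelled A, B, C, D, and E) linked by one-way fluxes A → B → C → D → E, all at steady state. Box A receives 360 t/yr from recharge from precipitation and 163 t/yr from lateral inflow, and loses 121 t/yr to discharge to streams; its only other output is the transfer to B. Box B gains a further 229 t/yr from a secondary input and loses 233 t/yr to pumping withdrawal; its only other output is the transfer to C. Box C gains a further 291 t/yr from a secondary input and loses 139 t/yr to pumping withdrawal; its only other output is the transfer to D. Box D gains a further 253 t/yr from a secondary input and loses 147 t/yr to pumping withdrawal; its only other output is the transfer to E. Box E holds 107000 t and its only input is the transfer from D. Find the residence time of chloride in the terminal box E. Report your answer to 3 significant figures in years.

Box A: F(A→B) = (360 + 163) − 121 = 402.00 t/yr.
Box B: F(B→C) = (402.00 + 229) − 233 = 398.00 t/yr.
Box C: F(C→D) = (398.00 + 291) − 139 = 550.00 t/yr.
Box D: F(D→E) = (550.00 + 253) − 147 = 656.00 t/yr.
Box E throughput = its input = 656.00 t/yr; τ = 107000 / 656.00 = 163.1 yr.

163 yr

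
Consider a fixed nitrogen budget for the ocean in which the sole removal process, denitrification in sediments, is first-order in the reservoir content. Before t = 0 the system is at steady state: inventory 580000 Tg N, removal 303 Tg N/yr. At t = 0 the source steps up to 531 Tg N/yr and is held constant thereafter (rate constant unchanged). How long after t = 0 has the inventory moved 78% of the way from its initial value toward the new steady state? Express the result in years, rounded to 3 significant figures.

2900 yr

τ = M₀/F₀ = 580000/303 = 1914 yr.
The remaining gap fraction is e^(−t/τ); 78% covered ⇒ e^(−t/τ) = 0.220.
t = −τ ln(0.220) = 1914 × 1.514 = 2898 yr.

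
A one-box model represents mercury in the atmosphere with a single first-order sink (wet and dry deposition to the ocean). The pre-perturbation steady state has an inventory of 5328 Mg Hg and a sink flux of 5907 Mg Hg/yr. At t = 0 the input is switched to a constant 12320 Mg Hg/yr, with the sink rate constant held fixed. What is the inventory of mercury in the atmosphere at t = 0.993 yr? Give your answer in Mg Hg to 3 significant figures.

9190 Mg Hg

The sink rate constant is k = F₀/M₀ = 5907/5328 = 1.109 yr⁻¹.
Solving dM/dt = F₁ − kM with M(0) = M₀ gives M(t) = F₁/k + (M₀ − F₁/k)·e^(−kt).
F₁/k = 12320/1.109 = 11112 Mg Hg; kt = 1.109 × 0.993 = 1.101, e^(−kt) = 0.3326.
M(0.993) = 11112 + (5328 − 11112) × 0.3326 = 11112 − 1924 = 9188.7 Mg Hg.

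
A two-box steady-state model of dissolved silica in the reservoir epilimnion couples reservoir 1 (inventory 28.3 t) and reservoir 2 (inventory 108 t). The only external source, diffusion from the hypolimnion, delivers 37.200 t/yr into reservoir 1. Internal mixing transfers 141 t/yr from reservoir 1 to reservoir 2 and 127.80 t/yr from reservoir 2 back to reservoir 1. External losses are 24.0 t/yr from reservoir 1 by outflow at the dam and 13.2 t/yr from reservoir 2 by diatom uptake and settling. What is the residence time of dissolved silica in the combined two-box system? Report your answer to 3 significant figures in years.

3.66 yr

Residence time in the combined system uses the total inventory and the total *external* removal — internal exchanges between the two boxes cancel.
M_total = 28.3 + 108 = 136.30 t.
ΣF_external_out = 24.0 + 13.2 = 37.200 t/yr.
τ = M_total / ΣF_ext = 136.30 / 37.200 = 3.664 yr.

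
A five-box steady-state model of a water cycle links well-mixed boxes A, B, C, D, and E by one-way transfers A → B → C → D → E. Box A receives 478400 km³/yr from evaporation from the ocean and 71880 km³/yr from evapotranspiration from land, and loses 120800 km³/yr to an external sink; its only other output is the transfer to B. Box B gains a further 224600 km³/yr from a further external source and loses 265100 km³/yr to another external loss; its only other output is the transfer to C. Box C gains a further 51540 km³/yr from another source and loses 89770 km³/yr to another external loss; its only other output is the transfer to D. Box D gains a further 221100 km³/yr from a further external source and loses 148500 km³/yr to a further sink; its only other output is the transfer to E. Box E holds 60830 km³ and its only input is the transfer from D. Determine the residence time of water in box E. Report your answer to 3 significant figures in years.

0.144 yr

Box A: F(A→B) = (478400 + 71880) − 120800 = 429480 km³/yr.
Box B: F(B→C) = (429480 + 224600) − 265100 = 388980 km³/yr.
Box C: F(C→D) = (388980 + 51540) − 89770 = 350750 km³/yr.
Box D: F(D→E) = (350750 + 221100) − 148500 = 423350 km³/yr.
Box E throughput = its input = 423350 km³/yr; τ = 60830 / 423350 = 0.1437 yr.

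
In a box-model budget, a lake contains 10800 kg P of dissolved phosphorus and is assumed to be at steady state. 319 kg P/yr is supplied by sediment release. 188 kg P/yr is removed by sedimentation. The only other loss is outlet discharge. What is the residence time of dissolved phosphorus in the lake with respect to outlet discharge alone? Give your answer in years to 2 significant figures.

At steady state ΣF_in = ΣF_out.
ΣF_in = 319.00 kg P/yr.
Outlet discharge flux = ΣF_in − (188) = 319.00 − 188.0 = 131.0 kg P/yr.
τ = M / F = 10800 / 131.0 = 82.44 yr.

82 yr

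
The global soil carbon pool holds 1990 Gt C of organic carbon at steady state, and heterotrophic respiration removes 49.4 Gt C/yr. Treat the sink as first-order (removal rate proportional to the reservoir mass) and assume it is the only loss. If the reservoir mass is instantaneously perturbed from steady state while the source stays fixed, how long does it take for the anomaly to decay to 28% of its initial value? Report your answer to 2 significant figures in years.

51 yr

For a linear reservoir the anomaly decays as exp(−t/τ) with τ = M/F = 1990/49.4 = 40.28 yr.
exp(−t/τ) = 0.28 ⇒ t = −τ ln(0.28) = 40.28 × 1.273 = 51.28 yr.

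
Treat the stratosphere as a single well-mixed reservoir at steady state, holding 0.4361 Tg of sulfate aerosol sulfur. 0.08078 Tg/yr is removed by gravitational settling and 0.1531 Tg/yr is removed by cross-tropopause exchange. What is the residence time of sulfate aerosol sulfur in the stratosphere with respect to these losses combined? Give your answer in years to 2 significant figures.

Total removal = 0.08078 + 0.1531 = 0.23388 Tg/yr.
τ = M / ΣF_out = 0.4361 / 0.23388 = 1.865 yr.

1.9 yr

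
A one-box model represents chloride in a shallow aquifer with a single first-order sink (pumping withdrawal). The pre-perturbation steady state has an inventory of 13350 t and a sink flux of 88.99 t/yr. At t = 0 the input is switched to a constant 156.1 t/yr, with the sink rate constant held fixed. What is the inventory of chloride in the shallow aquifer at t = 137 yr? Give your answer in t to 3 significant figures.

19400 t

Residence time τ = M₀/F₀ = 150.0 yr. The eventual steady state is M_∞ = M₀·(F₁/F₀) = 13350 × 156.1/88.99 = 23418 t.
The anomaly ΔM(t) = M(t) − M_∞ decays as ΔM₀·e^(−t/τ) with ΔM₀ = 13350 − 23418 = −10070 t.
At t = 137 yr, e^(−t/τ) = e^(−0.9132) = 0.4012, so ΔM = −4039 t and M = 23418 − 4039 = 19378 t.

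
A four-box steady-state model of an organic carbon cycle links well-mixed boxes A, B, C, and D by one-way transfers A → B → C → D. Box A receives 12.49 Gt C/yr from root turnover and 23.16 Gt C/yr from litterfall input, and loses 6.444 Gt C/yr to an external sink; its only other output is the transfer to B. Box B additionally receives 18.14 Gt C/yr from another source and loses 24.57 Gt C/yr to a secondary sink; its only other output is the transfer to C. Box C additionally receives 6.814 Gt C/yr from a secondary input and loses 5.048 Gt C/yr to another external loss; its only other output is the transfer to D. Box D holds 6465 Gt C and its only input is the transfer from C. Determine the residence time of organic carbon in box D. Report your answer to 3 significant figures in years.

Box A: F(A→B) = (12.49 + 23.16) − 6.444 = 29.206 Gt C/yr.
Box B: F(B→C) = (29.206 + 18.14) − 24.57 = 22.776 Gt C/yr.
Box C: F(C→D) = (22.776 + 6.814) − 5.048 = 24.542 Gt C/yr.
Box D throughput = its input = 24.542 Gt C/yr; τ = 6465 / 24.542 = 263.4 yr.

263 yr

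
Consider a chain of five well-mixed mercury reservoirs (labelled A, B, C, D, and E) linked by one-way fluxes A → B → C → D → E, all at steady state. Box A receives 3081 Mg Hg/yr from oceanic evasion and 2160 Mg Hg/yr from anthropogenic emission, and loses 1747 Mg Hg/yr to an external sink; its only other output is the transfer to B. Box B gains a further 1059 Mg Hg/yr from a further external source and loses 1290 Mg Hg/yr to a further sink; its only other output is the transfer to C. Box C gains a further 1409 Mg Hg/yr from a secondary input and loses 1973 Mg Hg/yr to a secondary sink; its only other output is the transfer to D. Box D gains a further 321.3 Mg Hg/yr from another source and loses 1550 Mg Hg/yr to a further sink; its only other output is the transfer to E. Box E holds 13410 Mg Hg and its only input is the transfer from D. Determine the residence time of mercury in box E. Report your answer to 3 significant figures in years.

Box A: F(A→B) = (3081 + 2160) − 1747 = 3494.0 Mg Hg/yr.
Box B: F(B→C) = (3494.0 + 1059) − 1290 = 3263.0 Mg Hg/yr.
Box C: F(C→D) = (3263.0 + 1409) − 1973 = 2699.0 Mg Hg/yr.
Box D: F(D→E) = (2699.0 + 321.3) − 1550 = 1470.3 Mg Hg/yr.
Box E throughput = its input = 1470.3 Mg Hg/yr; τ = 13410 / 1470.3 = 9.121 yr.

9.12 yr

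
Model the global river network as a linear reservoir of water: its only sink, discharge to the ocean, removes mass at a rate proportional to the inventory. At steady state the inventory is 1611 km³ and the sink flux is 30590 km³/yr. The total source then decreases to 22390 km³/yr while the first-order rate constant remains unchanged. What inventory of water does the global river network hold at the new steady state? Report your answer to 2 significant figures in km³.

Rate constant k = F/M = 30590 / 1611 = 18.99 yr⁻¹.
At the new steady state, source = k·M_new ⇒ M_new = 22390 / 18.99 = 1179 km³.
(Equivalently M_new = M × F_new/F_old = 1611 × 22390/30590.)

1200 km³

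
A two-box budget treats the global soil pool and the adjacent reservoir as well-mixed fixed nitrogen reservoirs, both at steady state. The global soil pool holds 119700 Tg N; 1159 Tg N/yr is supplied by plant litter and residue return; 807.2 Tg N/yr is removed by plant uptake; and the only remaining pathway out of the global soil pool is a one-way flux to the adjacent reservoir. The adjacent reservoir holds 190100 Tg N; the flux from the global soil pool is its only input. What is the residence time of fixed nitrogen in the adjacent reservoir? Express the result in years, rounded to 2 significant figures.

540 yr

Balance the global soil pool: ΣF_in = 1159.0 Tg N/yr.
Flux to the adjacent reservoir = ΣF_in − (807.2) = 351.80 Tg N/yr.
At steady state the output of the adjacent reservoir equals its input, 351.80 Tg N/yr.
τ = M / F = 190100 / 351.80 = 540.4 yr.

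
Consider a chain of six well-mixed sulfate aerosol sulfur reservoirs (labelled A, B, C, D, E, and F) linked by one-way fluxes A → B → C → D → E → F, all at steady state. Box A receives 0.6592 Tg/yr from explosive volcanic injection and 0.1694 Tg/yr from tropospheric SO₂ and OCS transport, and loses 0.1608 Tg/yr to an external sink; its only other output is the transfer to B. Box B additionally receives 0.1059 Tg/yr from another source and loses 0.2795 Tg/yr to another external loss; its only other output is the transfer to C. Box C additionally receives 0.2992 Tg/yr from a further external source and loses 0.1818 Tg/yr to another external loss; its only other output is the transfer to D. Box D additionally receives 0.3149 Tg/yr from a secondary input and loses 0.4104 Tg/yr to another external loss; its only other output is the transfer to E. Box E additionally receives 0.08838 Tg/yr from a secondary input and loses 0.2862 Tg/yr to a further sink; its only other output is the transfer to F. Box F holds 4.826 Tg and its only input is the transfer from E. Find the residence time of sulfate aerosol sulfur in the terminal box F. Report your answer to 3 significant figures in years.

15.2 yr

Box A: F(A→B) = (0.6592 + 0.1694) − 0.1608 = 0.66780 Tg/yr.
Box B: F(B→C) = (0.66780 + 0.1059) − 0.2795 = 0.49420 Tg/yr.
Box C: F(C→D) = (0.49420 + 0.2992) − 0.1818 = 0.61160 Tg/yr.
Box D: F(D→E) = (0.61160 + 0.3149) − 0.4104 = 0.51610 Tg/yr.
Box E: F(E→F) = (0.51610 + 0.08838) − 0.2862 = 0.31828 Tg/yr.
Box F throughput = its input = 0.31828 Tg/yr; τ = 4.826 / 0.31828 = 15.16 yr.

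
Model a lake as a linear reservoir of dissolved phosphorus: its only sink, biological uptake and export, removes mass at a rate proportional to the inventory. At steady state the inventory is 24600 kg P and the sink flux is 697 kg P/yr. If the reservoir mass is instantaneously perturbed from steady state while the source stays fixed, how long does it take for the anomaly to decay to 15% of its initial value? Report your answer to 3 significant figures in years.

67.0 yr

For a linear reservoir the anomaly decays as exp(−t/τ) with τ = M/F = 24600/697 = 35.29 yr.
exp(−t/τ) = 0.15 ⇒ t = −τ ln(0.15) = 35.29 × 1.897 = 66.96 yr.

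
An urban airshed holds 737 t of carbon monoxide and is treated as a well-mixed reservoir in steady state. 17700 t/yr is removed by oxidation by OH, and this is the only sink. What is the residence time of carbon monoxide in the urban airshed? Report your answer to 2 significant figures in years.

τ = M / F = 737 / 17700 = 0.04164 yr.

0.042 yr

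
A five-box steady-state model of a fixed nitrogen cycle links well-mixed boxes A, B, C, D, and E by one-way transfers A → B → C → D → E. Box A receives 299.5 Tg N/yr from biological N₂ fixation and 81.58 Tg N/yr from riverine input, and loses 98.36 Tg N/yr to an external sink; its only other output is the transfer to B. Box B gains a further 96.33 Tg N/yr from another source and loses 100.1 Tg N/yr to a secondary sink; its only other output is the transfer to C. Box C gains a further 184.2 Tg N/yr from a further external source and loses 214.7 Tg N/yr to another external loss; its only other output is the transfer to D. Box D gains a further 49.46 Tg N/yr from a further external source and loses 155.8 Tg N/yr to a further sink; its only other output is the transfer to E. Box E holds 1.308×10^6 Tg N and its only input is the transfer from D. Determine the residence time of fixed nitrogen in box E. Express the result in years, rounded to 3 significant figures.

9200 yr

Box A: F(A→B) = (299.5 + 81.58) − 98.36 = 282.72 Tg N/yr.
Box B: F(B→C) = (282.72 + 96.33) − 100.1 = 278.95 Tg N/yr.
Box C: F(C→D) = (278.95 + 184.2) − 214.7 = 248.45 Tg N/yr.
Box D: F(D→E) = (248.45 + 49.46) − 155.8 = 142.11 Tg N/yr.
Box E throughput = its input = 142.11 Tg N/yr; τ = 1.308×10^6 / 142.11 = 9204 yr.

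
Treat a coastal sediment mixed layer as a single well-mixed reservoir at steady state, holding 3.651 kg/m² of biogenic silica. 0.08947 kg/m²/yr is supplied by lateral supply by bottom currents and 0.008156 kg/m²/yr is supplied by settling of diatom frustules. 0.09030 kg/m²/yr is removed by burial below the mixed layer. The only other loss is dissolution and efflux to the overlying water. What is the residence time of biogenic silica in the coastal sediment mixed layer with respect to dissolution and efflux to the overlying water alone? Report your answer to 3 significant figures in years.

At steady state ΣF_in = ΣF_out.
ΣF_in = 0.08947 + 0.008156 = 0.097626 kg/m²/yr.
Dissolution and efflux to the overlying water flux = ΣF_in − (0.09030) = 0.097626 − 0.09030 = 0.007326 kg/m²/yr.
τ = M / F = 3.651 / 0.007326 = 498.4 yr.

498 yr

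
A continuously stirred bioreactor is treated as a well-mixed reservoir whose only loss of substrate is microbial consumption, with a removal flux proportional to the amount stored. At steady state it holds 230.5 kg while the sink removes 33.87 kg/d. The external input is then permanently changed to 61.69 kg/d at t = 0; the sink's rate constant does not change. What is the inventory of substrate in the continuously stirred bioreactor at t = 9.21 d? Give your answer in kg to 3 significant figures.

371 kg

The sink rate constant is k = F₀/M₀ = 33.87/230.5 = 0.1469 d⁻¹.
Solving dM/dt = F₁ − kM with M(0) = M₀ gives M(t) = F₁/k + (M₀ − F₁/k)·e^(−kt).
F₁/k = 61.69/0.1469 = 419.83 kg; kt = 0.1469 × 9.21 = 1.353, e^(−kt) = 0.2584.
M(9.21) = 419.83 + (230.5 − 419.83) × 0.2584 = 419.83 − 48.92 = 370.91 kg.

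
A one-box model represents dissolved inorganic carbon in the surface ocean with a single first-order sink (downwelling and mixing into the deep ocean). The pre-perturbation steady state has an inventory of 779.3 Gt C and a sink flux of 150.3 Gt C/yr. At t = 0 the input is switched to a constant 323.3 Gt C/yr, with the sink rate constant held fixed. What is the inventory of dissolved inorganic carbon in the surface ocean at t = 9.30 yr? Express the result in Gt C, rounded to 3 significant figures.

1530 Gt C

Residence time τ = M₀/F₀ = 5.185 yr. The eventual steady state is M_∞ = M₀·(F₁/F₀) = 779.3 × 323.3/150.3 = 1676.3 Gt C.
The anomaly ΔM(t) = M(t) − M_∞ decays as ΔM₀·e^(−t/τ) with ΔM₀ = 779.3 − 1676.3 = −897.0 Gt C.
At t = 9.30 yr, e^(−t/τ) = e^(−1.794) = 0.1664, so ΔM = −149.2 Gt C and M = 1676.3 − 149.2 = 1527.1 Gt C.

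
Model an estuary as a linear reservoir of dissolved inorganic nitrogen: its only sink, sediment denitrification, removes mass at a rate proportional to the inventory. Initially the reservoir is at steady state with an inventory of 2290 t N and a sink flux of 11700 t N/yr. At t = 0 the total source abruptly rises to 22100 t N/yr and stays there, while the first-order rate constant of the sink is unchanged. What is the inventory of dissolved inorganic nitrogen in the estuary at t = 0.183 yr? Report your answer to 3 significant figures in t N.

The sink rate constant is k = F₀/M₀ = 11700/2290 = 5.109 yr⁻¹.
Solving dM/dt = F₁ − kM with M(0) = M₀ gives M(t) = F₁/k + (M₀ − F₁/k)·e^(−kt).
F₁/k = 22100/5.109 = 4325.6 t N; kt = 5.109 × 0.183 = 0.9350, e^(−kt) = 0.3926.
M(0.183) = 4325.6 + (2290 − 4325.6) × 0.3926 = 4325.6 − 799.1 = 3526.4 t N.

3530 t N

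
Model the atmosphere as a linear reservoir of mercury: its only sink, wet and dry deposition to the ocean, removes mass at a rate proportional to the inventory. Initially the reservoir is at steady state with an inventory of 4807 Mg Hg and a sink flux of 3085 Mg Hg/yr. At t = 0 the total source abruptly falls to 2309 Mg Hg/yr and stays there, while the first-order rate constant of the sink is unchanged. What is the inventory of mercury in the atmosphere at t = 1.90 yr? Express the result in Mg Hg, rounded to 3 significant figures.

τ = M₀/F₀ = 4807/3085 = 1.558 yr; rate constant k = 1/τ.
New steady state M_∞ = F₁/k = F₁·τ = 2309 × 1.558 = 3597.8 Mg Hg.
M(t) = M_∞ + (M₀ − M_∞)·e^(−t/τ); t/τ = 1.90/1.558 = 1.219, so e^(−t/τ) = 0.2954.
M(t) = 3597.8 + 1209 × 0.2954 = 3955.1 Mg Hg.

3960 Mg Hg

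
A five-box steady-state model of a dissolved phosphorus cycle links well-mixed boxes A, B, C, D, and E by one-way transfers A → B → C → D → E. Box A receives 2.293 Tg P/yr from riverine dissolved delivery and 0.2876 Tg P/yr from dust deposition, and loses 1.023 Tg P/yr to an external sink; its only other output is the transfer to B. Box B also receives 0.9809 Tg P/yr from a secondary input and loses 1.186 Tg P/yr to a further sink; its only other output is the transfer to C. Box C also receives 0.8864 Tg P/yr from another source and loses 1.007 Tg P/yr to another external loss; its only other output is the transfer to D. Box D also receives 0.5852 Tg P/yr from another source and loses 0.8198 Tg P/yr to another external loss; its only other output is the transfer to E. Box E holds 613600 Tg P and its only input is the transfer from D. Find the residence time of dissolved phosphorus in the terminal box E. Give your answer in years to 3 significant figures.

Box A: F(A→B) = (2.293 + 0.2876) − 1.023 = 1.5576 Tg P/yr.
Box B: F(B→C) = (1.5576 + 0.9809) − 1.186 = 1.3525 Tg P/yr.
Box C: F(C→D) = (1.3525 + 0.8864) − 1.007 = 1.2319 Tg P/yr.
Box D: F(D→E) = (1.2319 + 0.5852) − 0.8198 = 0.99730 Tg P/yr.
Box E throughput = its input = 0.99730 Tg P/yr; τ = 613600 / 0.99730 = 615300 yr.

615000 yr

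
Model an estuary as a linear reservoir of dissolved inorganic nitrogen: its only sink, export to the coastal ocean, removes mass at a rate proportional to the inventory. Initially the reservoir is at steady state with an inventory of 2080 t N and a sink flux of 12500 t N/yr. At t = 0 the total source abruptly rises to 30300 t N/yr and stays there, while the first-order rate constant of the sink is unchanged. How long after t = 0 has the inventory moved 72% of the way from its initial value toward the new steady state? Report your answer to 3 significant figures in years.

0.212 yr

τ = M₀/F₀ = 2080/12500 = 0.1664 yr.
The remaining gap fraction is e^(−t/τ); 72% covered ⇒ e^(−t/τ) = 0.280.
t = −τ ln(0.280) = 0.1664 × 1.273 = 0.2118 yr.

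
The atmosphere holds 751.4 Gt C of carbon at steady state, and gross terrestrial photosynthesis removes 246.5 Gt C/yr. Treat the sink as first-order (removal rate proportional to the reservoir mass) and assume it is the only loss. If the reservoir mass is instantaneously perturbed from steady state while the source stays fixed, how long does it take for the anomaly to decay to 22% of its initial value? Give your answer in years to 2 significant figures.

For a linear reservoir the anomaly decays as exp(−t/τ) with τ = M/F = 751.4/246.5 = 3.048 yr.
exp(−t/τ) = 0.22 ⇒ t = −τ ln(0.22) = 3.048 × 1.514 = 4.615 yr.

4.6 yr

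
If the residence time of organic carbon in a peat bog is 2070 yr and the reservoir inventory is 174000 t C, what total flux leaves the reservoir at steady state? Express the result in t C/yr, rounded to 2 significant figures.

84 t C/yr

F = M / τ = 174000 / 2070 = 84.06 t C/yr.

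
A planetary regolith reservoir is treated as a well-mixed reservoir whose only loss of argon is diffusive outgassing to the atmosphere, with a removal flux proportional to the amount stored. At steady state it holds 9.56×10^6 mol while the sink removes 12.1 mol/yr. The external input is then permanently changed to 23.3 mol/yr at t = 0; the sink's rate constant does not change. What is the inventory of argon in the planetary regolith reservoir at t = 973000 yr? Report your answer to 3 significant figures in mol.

1.58×10^7 mol

Residence time τ = M₀/F₀ = 790100 yr. The eventual steady state is M_∞ = M₀·(F₁/F₀) = 9.56×10^6 × 23.3/12.1 = 1.8409×10^7 mol.
The anomaly ΔM(t) = M(t) − M_∞ decays as ΔM₀·e^(−t/τ) with ΔM₀ = 9.56×10^6 − 1.8409×10^7 = −8.849×10^6 mol.
At t = 973000 yr, e^(−t/τ) = e^(−1.232) = 0.2918, so ΔM = −2.583×10^6 mol and M = 1.8409×10^7 − 2.583×10^6 = 1.5826×10^7 mol.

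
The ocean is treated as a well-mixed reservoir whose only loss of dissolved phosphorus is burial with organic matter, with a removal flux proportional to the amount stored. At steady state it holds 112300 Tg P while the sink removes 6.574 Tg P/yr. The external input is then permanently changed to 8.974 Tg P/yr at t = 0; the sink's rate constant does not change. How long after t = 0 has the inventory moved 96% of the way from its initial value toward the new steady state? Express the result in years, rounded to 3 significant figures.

55000 yr

τ = M₀/F₀ = 112300/6.574 = 17080 yr.
The remaining gap fraction is e^(−t/τ); 96% covered ⇒ e^(−t/τ) = 0.0400.
t = −τ ln(0.0400) = 17080 × 3.219 = 54990 yr.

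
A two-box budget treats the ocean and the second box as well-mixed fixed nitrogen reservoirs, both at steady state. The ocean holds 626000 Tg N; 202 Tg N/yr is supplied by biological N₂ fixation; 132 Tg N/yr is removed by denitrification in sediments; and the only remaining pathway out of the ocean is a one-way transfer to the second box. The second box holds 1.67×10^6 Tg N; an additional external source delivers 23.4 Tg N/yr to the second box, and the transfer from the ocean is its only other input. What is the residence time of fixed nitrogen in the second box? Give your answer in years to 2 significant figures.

18000 yr

Balance the ocean: ΣF_in = 202.00 Tg N/yr.
Transfer to the second box = ΣF_in − (132) = 70.000 Tg N/yr.
Total input to the second box = 70.000 + 23.4 = 93.400 Tg N/yr; at steady state this equals its total output.
τ = M / F = 1.67×10^6 / 93.400 = 17880 yr.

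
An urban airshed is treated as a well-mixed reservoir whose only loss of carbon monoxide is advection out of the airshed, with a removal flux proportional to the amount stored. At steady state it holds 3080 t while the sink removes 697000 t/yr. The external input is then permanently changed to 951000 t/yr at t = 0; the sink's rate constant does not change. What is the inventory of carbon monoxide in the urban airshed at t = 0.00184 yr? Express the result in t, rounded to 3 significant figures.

Residence time τ = M₀/F₀ = 0.004419 yr. The eventual steady state is M_∞ = M₀·(F₁/F₀) = 3080 × 951000/697000 = 4202.4 t.
The anomaly ΔM(t) = M(t) − M_∞ decays as ΔM₀·e^(−t/τ) with ΔM₀ = 3080 − 4202.4 = −1122 t.
At t = 0.00184 yr, e^(−t/τ) = e^(−0.4164) = 0.6594, so ΔM = −740.1 t and M = 4202.4 − 740.1 = 3462.3 t.

3460 t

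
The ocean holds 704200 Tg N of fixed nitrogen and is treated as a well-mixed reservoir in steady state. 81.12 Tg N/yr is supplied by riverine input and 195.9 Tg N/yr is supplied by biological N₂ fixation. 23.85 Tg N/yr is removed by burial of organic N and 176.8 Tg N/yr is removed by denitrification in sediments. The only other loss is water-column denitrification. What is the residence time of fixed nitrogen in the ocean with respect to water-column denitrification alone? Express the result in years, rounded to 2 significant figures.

At steady state ΣF_in = ΣF_out.
ΣF_in = 81.12 + 195.9 = 277.02 Tg N/yr.
Water-column denitrification flux = ΣF_in − (23.85 + 176.8) = 277.02 − 200.7 = 76.37 Tg N/yr.
τ = M / F = 704200 / 76.37 = 9221 yr.

9200 yr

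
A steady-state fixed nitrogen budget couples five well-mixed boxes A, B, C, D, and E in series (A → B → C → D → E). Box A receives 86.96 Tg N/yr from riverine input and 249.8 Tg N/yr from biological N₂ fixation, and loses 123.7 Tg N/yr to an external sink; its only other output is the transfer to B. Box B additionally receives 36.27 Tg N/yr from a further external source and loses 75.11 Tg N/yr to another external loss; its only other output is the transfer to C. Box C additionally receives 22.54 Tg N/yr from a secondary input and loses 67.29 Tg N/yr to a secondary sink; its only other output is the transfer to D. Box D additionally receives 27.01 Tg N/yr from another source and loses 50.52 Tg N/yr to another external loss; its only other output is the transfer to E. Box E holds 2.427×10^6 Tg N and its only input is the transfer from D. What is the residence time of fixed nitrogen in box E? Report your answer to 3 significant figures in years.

22900 yr

Box A: F(A→B) = (86.96 + 249.8) − 123.7 = 213.06 Tg N/yr.
Box B: F(B→C) = (213.06 + 36.27) − 75.11 = 174.22 Tg N/yr.
Box C: F(C→D) = (174.22 + 22.54) − 67.29 = 129.47 Tg N/yr.
Box D: F(D→E) = (129.47 + 27.01) − 50.52 = 105.96 Tg N/yr.
Box E throughput = its input = 105.96 Tg N/yr; τ = 2.427×10^6 / 105.96 = 22900 yr.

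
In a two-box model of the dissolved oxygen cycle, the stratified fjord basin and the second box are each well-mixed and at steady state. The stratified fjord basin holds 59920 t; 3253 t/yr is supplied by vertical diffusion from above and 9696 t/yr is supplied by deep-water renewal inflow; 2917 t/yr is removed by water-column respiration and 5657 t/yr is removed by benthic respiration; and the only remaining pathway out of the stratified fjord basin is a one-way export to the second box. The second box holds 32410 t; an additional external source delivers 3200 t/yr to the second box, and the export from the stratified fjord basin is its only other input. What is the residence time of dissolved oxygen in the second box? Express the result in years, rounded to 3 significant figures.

Balance the stratified fjord basin: ΣF_in = 3253 + 9696 = 12949 t/yr.
Export to the second box = ΣF_in − (2917 + 5657) = 4375.0 t/yr.
Total input to the second box = 4375.0 + 3200 = 7575.0 t/yr; at steady state this equals its total output.
τ = M / F = 32410 / 7575.0 = 4.279 yr.

4.28 yr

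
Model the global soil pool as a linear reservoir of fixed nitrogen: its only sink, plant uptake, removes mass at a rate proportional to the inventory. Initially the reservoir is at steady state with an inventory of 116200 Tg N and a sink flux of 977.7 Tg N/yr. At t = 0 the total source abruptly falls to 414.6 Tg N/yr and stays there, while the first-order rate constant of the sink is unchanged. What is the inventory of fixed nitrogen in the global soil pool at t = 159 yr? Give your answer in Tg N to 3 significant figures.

66800 Tg N

The sink rate constant is k = F₀/M₀ = 977.7/116200 = 0.008414 yr⁻¹.
Solving dM/dt = F₁ − kM with M(0) = M₀ gives M(t) = F₁/k + (M₀ − F₁/k)·e^(−kt).
F₁/k = 414.6/0.008414 = 49275 Tg N; kt = 0.008414 × 159 = 1.338, e^(−kt) = 0.2624.
M(159) = 49275 + (116200 − 49275) × 0.2624 = 49275 + 17560 = 66838 Tg N.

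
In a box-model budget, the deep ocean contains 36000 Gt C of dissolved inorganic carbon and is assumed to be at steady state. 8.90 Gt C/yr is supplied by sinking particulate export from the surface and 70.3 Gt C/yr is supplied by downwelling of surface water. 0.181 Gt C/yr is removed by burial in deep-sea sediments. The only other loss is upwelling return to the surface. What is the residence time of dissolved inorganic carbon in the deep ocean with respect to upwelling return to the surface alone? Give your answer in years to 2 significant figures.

460 yr

At steady state ΣF_in = ΣF_out.
ΣF_in = 8.90 + 70.3 = 79.200 Gt C/yr.
Upwelling return to the surface flux = ΣF_in − (0.181) = 79.200 − 0.1810 = 79.02 Gt C/yr.
τ = M / F = 36000 / 79.02 = 455.6 yr.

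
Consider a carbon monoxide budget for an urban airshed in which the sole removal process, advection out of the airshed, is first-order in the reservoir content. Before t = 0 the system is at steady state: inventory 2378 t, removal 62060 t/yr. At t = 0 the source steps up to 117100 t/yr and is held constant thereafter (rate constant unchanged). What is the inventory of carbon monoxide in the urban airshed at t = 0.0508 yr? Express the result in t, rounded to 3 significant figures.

3930 t

The sink rate constant is k = F₀/M₀ = 62060/2378 = 26.10 yr⁻¹.
Solving dM/dt = F₁ − kM with M(0) = M₀ gives M(t) = F₁/k + (M₀ − F₁/k)·e^(−kt).
F₁/k = 117100/26.10 = 4487.0 t; kt = 26.10 × 0.0508 = 1.326, e^(−kt) = 0.2656.
M(0.0508) = 4487.0 + (2378 − 4487.0) × 0.2656 = 4487.0 − 560.2 = 3926.9 t.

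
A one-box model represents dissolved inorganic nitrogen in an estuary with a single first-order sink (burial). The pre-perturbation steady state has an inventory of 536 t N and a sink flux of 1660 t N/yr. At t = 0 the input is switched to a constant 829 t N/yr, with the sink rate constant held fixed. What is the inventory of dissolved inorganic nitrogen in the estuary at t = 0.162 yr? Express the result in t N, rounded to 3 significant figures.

430 t N

Residence time τ = M₀/F₀ = 0.3229 yr. The eventual steady state is M_∞ = M₀·(F₁/F₀) = 536 × 829/1660 = 267.68 t N.
The anomaly ΔM(t) = M(t) − M_∞ decays as ΔM₀·e^(−t/τ) with ΔM₀ = 536 − 267.68 = 268.3 t N.
At t = 0.162 yr, e^(−t/τ) = e^(−0.5017) = 0.6055, so ΔM = 162.5 t N and M = 267.68 + 162.5 = 430.14 t N.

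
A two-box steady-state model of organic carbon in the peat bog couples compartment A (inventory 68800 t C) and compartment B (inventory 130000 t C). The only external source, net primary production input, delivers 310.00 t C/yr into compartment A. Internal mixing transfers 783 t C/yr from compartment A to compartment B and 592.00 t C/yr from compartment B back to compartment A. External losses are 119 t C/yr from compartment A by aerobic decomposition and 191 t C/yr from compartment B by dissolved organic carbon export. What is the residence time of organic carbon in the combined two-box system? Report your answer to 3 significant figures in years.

Residence time in the combined system uses the total inventory and the total *external* removal — internal exchanges between the two boxes cancel.
M_total = 68800 + 130000 = 198800 t C.
ΣF_external_out = 119 + 191 = 310.00 t C/yr.
τ = M_total / ΣF_ext = 198800 / 310.00 = 641.3 yr.

641 yr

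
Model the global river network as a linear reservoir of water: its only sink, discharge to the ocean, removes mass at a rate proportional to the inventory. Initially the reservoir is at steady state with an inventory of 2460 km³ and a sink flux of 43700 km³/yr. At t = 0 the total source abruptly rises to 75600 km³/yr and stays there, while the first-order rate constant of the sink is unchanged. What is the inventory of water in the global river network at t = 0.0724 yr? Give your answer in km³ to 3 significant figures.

τ = M₀/F₀ = 2460/43700 = 0.05629 yr; rate constant k = 1/τ.
New steady state M_∞ = F₁/k = F₁·τ = 75600 × 0.05629 = 4255.7 km³.
M(t) = M_∞ + (M₀ − M_∞)·e^(−t/τ); t/τ = 0.0724/0.05629 = 1.286, so e^(−t/τ) = 0.2763.
M(t) = 4255.7 − 1796 × 0.2763 = 3759.5 km³.

3760 km³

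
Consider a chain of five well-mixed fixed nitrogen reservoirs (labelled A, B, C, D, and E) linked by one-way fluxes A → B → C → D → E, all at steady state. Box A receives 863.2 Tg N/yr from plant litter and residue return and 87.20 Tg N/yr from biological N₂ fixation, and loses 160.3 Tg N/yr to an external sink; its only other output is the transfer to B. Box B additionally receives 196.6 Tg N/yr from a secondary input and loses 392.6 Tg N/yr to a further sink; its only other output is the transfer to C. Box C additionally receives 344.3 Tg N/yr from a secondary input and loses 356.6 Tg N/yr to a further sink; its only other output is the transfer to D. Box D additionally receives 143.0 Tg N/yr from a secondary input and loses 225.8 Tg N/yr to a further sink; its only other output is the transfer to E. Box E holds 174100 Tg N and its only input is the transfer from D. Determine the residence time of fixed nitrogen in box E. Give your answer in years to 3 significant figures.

Box A: F(A→B) = (863.2 + 87.20) − 160.3 = 790.10 Tg N/yr.
Box B: F(B→C) = (790.10 + 196.6) − 392.6 = 594.10 Tg N/yr.
Box C: F(C→D) = (594.10 + 344.3) − 356.6 = 581.80 Tg N/yr.
Box D: F(D→E) = (581.80 + 143.0) − 225.8 = 499.00 Tg N/yr.
Box E throughput = its input = 499.00 Tg N/yr; τ = 174100 / 499.00 = 348.9 yr.

349 yr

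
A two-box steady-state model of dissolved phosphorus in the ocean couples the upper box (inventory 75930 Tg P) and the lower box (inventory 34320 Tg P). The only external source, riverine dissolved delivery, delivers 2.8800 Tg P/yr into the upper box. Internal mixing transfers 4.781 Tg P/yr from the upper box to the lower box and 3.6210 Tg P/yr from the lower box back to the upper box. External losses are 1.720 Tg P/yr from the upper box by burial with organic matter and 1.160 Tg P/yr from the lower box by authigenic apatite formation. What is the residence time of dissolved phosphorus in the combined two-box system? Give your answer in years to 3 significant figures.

Treat the two boxes together as one reservoir: the mixing fluxes between them are internal recycling, so τ = ΣM / Σ(external losses).
M_total = 75930 + 34320 = 110250 Tg P.
ΣF_external_out = 1.720 + 1.160 = 2.8800 Tg P/yr.
τ = M_total / ΣF_ext = 110250 / 2.8800 = 38280 yr.

38300 yr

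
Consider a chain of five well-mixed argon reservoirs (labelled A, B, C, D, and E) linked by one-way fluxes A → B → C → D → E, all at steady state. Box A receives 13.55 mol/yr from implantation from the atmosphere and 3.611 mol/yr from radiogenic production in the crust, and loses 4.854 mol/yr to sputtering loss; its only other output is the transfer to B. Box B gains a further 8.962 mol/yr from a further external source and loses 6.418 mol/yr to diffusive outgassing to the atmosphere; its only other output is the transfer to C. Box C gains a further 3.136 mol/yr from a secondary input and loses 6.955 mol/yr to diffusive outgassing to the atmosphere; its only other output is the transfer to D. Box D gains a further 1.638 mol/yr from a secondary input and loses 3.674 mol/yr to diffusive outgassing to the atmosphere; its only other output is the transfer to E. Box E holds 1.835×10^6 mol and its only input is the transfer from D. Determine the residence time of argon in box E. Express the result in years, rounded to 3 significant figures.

Box A: F(A→B) = (13.55 + 3.611) − 4.854 = 12.307 mol/yr.
Box B: F(B→C) = (12.307 + 8.962) − 6.418 = 14.851 mol/yr.
Box C: F(C→D) = (14.851 + 3.136) − 6.955 = 11.032 mol/yr.
Box D: F(D→E) = (11.032 + 1.638) − 3.674 = 8.9960 mol/yr.
Box E throughput = its input = 8.9960 mol/yr; τ = 1.835×10^6 / 8.9960 = 204000 yr.

204000 yr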